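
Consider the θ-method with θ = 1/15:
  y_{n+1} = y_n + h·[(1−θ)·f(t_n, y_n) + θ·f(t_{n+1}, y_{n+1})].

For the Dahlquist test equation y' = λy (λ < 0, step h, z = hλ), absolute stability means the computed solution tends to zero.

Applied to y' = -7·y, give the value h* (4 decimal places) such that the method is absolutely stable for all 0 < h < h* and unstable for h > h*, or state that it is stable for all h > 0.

(-2.3077,0); λ=-7 ⇒ h* = (30/13)/7 = 0.3297.

With y'=λy (z=hλ):
  y_{n+1} = y_n + z·[14/15·y_n + 1/15·y_{n+1}] ⇒ (1 − 1/15z)y_{n+1} = (1 + 14/15z)y_n
  R(z) = (1 + 14/15z)/(1 − 1/15z).

Find x<0 with |R(x)|<1.
x=-0.75: |R|=0.2857
R=−1: 1+14/15x = −1+1/15x ⇒ -13/15x=2 ⇒ x=2/(-13/15)=-2.3077
Confirm numerically:
  x=-2.250: |R|=0.95652 <1
  x=-1.620: |R|=0.46209 <1
  x=-1.416: |R|=0.29386 <1
  x=-2.712: |R|=1.29675 >1
  x=-2.627: |R|=1.23549 >1
  x=-2.455: |R|=1.10971 >1
Interval (-2.3077, 0).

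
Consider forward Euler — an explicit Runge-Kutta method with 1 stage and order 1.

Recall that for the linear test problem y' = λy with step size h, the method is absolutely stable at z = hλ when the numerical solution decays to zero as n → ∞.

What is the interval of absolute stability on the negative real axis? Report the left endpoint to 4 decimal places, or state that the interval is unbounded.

(-2.0000, 0).

On y'=λy, z=hλ:
  order 1, 1-stage ⇒ R(z)=1+z
  (e.g. R(-1.78)=-0.78000, |R|=0.78000)

Boundary: |R(x)|=1, x<0.
x=-1.78: |R|=0.7800
|R(-1.53)|=0.5300 |R(-1.31)|=0.3100 |R(-1.16)|=0.1600
Bisect:
  x_lo=-2.7359 |R|=1.7359  x_hi=-0.1400 |R|=0.8600
  mid=-1.43799 |R|=0.43799 →hi
  mid=-2.08697 |R|=1.08697 →lo
  mid=-1.76248 |R|=0.76248 →hi
  mid=-1.92472 |R|=0.92472 →hi
  mid=-2.00585 |R|=1.00585 →lo
  mid=-1.96528 |R|=0.96528 →hi
  mid=-1.98556 |R|=0.98556 →hi
  ...
  [-2.00014,-1.99998] ⇒ x*=-2.0000
Interval (-2.0000, 0).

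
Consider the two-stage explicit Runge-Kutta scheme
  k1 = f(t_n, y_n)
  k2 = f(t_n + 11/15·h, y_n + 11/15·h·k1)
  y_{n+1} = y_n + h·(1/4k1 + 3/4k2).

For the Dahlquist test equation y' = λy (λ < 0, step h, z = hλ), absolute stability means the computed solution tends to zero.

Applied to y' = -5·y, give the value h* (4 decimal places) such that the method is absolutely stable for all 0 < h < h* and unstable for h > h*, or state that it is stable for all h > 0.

On y'=λy, z=hλ:
  k1=λy_n ⇒ h·k1=z·y_n;  k2=λ(1+11/15z)y_n ⇒ h·k2=z(1+11/15z)y_n
  y_{n+1}/y_n = 1 + 1/4z + 3/4z(1+11/15z) = 1 + z + 11/20z²
  R(z) = 1 + z + 11/20z².

Boundary: |R(x)|=1, x<0.
x=-0.42: |R|=0.6770
R=1: x+11/20x²=0 ⇒ x=−20/11=-1.8182; min R=1−1/(4·11/20)=0.5455>−1
Confirm numerically:
  x=-1.450: |R|=0.70637 <1
  x=-0.989: |R|=0.54897 <1
  x=-0.752: |R|=0.55903 <1
  x=-2.371: |R|=1.72090 >1
  x=-2.332: |R|=1.65902 >1
  x=-2.045: |R|=1.25511 >1
So |R|<1 on (-1.8182, 0).

(-1.8182,0); λ=-5 ⇒ h* = (20/11)/5 = 0.3636.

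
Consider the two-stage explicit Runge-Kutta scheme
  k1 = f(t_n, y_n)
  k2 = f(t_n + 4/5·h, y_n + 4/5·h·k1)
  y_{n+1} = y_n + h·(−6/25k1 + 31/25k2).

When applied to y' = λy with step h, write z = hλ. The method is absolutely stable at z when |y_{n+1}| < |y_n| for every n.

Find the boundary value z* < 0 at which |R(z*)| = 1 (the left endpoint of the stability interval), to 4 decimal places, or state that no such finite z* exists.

Set f=λy, z=hλ:
  k1=λy_n ⇒ h·k1=z·y_n;  k2=λ(1+4/5z)y_n ⇒ h·k2=z(1+4/5z)y_n
  y_{n+1}/y_n = 1 − 6/25z + 31/25z(1+4/5z) = 1 + z + 124/125z²
  R(z) = 1 + z + 124/125z².

Solve |R(x)|<1 on ℝ⁻.
x=-1.59: |R|=1.9179
R=1: x+124/125x²=0 ⇒ x=−125/124=-1.0081; min R=1−1/(4·124/125)=0.7480>−1
Confirm numerically:
  x=-0.977: |R|=0.96989 <1
  x=-0.510: |R|=0.74802 <1
  x=-0.440: |R|=0.75205 <1
  x=-1.100: |R|=1.10032 >1
  x=-1.072: |R|=1.06799 >1
Interval (-1.0081, 0).

left endpoint -1.0081.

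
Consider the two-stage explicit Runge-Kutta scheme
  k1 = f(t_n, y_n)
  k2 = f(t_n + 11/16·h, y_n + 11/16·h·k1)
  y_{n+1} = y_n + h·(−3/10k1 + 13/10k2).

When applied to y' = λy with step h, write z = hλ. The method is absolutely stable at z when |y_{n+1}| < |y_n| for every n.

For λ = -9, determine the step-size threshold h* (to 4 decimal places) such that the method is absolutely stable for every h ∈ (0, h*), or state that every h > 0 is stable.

(-1.1189,0); λ=-9 ⇒ h* = (160/143)/9 = 0.1243.

Set f=λy, z=hλ:
  k1=λy_n ⇒ h·k1=z·y_n;  k2=λ(1+11/16z)y_n ⇒ h·k2=z(1+11/16z)y_n
  y_{n+1}/y_n = 1 − 3/10z + 13/10z(1+11/16z) = 1 + z + 143/160z²
  ⇒ R(z) = 1 + z + 143/160z².

Solve |R(x)|<1 on ℝ⁻.
x=-0.32: |R|=0.7715
R=1: x+143/160x²=0 ⇒ x=−160/143=-1.1189; min R=1−1/(4·143/160)=0.7203>−1
Confirm numerically:
  x=-1.086: |R|=0.96809 <1
  x=-0.883: |R|=0.81385 <1
  x=-0.608: |R|=0.72239 <1
  x=-0.523: |R|=0.72147 <1
  x=-1.361: |R|=1.29451 >1
  x=-1.291: |R|=1.19860 >1
Stable set (-1.1189, 0).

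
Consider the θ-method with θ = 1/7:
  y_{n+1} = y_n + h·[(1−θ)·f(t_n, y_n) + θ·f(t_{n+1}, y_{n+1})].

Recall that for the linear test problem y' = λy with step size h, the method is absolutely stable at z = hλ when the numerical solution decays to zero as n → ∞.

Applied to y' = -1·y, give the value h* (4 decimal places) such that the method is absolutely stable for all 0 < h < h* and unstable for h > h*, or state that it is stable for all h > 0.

(-2.8000,0); λ=-1 ⇒ h* = (14/5)/1 = 2.8000.

Test eqn y'=λy, z=hλ:
  y_{n+1} = y_n + z·[6/7·y_n + 1/7·y_{n+1}] ⇒ (1 − 1/7z)y_{n+1} = (1 + 6/7z)y_n
  Hence R(z) = (1 + 6/7z)/(1 − 1/7z).

Boundary: |R(x)|=1, x<0.
x=-0.32: |R|=0.6940
R=−1: 1+6/7x = −1+1/7x ⇒ -5/7x=2 ⇒ x=2/(-5/7)=-2.8000
Confirm numerically:
  x=-1.999: |R|=0.55495 <1
  x=-1.404: |R|=0.16944 <1
  x=-1.167: |R|=0.00024 <1
  x=-3.383: |R|=1.28075 >1
  x=-2.944: |R|=1.07241 >1
  x=-2.824: |R|=1.01221 >1
So |R|<1 on (-2.8000, 0).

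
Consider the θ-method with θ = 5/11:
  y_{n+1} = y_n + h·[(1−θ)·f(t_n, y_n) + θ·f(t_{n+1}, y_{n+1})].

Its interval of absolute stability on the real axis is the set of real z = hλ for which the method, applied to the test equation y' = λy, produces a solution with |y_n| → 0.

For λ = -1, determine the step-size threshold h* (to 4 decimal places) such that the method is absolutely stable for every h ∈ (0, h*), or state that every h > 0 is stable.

Set f=λy, z=hλ:
  y_{n+1} = y_n + z·[6/11·y_n + 5/11·y_{n+1}] ⇒ (1 − 5/11z)y_{n+1} = (1 + 6/11z)y_n
  so R(z) = (1 + 6/11z)/(1 − 5/11z).

Boundary: |R(x)|=1, x<0.
x=-0.94: |R|=0.3414
R=−1: 1+6/11x = −1+5/11x ⇒ -1/11x=2 ⇒ x=2/(-1/11)=-22.0000
Confirm numerically:
  x=-20.045: |R|=0.98242 <1
  x=-18.558: |R|=0.96684 <1
  x=-13.090: |R|=0.88345 <1
  x=-12.807: |R|=0.87748 <1
  x=-22.534: |R|=1.00432 >1
  x=-22.150: |R|=1.00123 >1
So |R|<1 on (-22.0000, 0).

(-22.0000,0); λ=-1 ⇒ h* = (22)/1 = 22.0000.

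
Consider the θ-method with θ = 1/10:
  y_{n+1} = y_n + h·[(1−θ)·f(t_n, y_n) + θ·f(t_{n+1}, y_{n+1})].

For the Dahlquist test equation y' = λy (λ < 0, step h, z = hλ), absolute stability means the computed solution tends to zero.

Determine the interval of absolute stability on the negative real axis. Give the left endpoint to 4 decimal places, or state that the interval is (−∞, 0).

z∈(-2.5000,0).

On y'=λy, z=hλ:
  y_{n+1} = y_n + z·[9/10·y_n + 1/10·y_{n+1}] ⇒ (1 − 1/10z)y_{n+1} = (1 + 9/10z)y_n
  R(z) = (1 + 9/10z)/(1 − 1/10z).

Boundary: |R(x)|=1, x<0.
x=-1.63: |R|=0.4015
R=−1: 1+9/10x = −1+1/10x ⇒ -4/5x=2 ⇒ x=2/(-4/5)=-2.5000
Confirm numerically:
  x=-2.421: |R|=0.94912 <1
  x=-2.317: |R|=0.88114 <1
  x=-1.753: |R|=0.49153 <1
  x=-3.082: |R|=1.35591 >1
  x=-3.065: |R|=1.34596 >1
  x=-2.584: |R|=1.05340 >1
Interval (-2.5000, 0).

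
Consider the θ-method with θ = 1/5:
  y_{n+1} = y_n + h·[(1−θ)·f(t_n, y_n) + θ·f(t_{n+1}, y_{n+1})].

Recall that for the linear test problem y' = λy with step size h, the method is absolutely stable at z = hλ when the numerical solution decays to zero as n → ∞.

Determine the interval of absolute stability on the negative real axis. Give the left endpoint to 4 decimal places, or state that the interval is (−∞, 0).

z∈(-3.3333,0).

On y'=λy, z=hλ:
  y_{n+1} = y_n + z·[4/5·y_n + 1/5·y_{n+1}] ⇒ (1 − 1/5z)y_{n+1} = (1 + 4/5z)y_n
  Hence R(z) = (1 + 4/5z)/(1 − 1/5z).

Need |R(x)|<1, x<0.
x=-1.78: |R|=0.3127
R=−1: 1+4/5x = −1+1/5x ⇒ -3/5x=2 ⇒ x=2/(-3/5)=-3.3333
Confirm numerically:
  x=-3.181: |R|=0.94414 <1
  x=-2.659: |R|=0.73587 <1
  x=-1.727: |R|=0.28363 <1
  x=-3.792: |R|=1.15651 >1
  x=-3.422: |R|=1.03158 >1
Stable set (-3.3333, 0).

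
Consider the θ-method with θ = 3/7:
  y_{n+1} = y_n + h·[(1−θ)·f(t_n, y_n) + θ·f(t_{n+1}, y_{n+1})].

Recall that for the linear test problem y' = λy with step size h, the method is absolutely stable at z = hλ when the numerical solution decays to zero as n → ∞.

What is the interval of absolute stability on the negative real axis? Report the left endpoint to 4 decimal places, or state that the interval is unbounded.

With y'=λy (z=hλ):
  y_{n+1} = y_n + z·[4/7·y_n + 3/7·y_{n+1}] ⇒ (1 − 3/7z)y_{n+1} = (1 + 4/7z)y_n
  ⇒ R(z) = (1 + 4/7z)/(1 − 3/7z).

Need |R(x)|<1, x<0.
x=-1.14: |R|=0.2342
R=−1: 1+4/7x = −1+3/7x ⇒ -1/7x=2 ⇒ x=2/(-1/7)=-14.0000
Confirm numerically:
  x=-10.844: |R|=0.92017 <1
  x=-10.409: |R|=0.90606 <1
  x=-8.595: |R|=0.83514 <1
  x=-8.010: |R|=0.80696 <1
  x=-14.165: |R|=1.00333 >1
  x=-14.092: |R|=1.00187 >1
So |R|<1 on (-14.0000, 0).

(-14.0000, 0).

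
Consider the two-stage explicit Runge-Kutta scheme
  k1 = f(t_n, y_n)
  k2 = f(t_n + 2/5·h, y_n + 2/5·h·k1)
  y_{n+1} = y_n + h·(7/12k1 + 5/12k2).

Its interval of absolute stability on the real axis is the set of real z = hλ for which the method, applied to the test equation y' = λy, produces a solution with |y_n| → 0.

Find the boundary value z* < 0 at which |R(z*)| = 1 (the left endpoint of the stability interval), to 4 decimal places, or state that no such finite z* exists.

On y'=λy, z=hλ:
  k1=λy_n ⇒ h·k1=z·y_n;  k2=λ(1+2/5z)y_n ⇒ h·k2=z(1+2/5z)y_n
  y_{n+1}/y_n = 1 + 7/12z + 5/12z(1+2/5z) = 1 + z + 1/6z²
  R(z) = 1 + z + 1/6z².

Need |R(x)|<1, x<0.
x=-1.36: |R|=0.0517
R=1: x+1/6x²=0 ⇒ x=−6=-6.0000; min R=1−1/(4·1/6)=-0.5000>−1
Confirm numerically:
  x=-5.010: |R|=0.17335 <1
  x=-3.976: |R|=0.34124 <1
  x=-3.728: |R|=0.41167 <1
  x=-2.479: |R|=0.45476 <1
  x=-6.515: |R|=1.55920 >1
  x=-6.025: |R|=1.02510 >1
Interval (-6.0000, 0).

z* = -6.0000.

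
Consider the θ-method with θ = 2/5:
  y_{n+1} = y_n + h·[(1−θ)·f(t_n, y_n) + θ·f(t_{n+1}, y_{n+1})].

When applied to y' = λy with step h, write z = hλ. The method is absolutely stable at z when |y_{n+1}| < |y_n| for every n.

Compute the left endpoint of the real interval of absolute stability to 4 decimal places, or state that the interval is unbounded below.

Set f=λy, z=hλ:
  y_{n+1} = y_n + z·[3/5·y_n + 2/5·y_{n+1}] ⇒ (1 − 2/5z)y_{n+1} = (1 + 3/5z)y_n
  Hence R(z) = (1 + 3/5z)/(1 − 2/5z).

Solve |R(x)|<1 on ℝ⁻.
x=-0.63: |R|=0.4968
R=−1: 1+3/5x = −1+2/5x ⇒ -1/5x=2 ⇒ x=2/(-1/5)=-10.0000
Confirm numerically:
  x=-7.620: |R|=0.88241 <1
  x=-6.547: |R|=0.80916 <1
  x=-4.055: |R|=0.54653 <1
  x=-10.155: |R|=1.00612 >1
  x=-10.081: |R|=1.00322 >1
  x=-10.080: |R|=1.00318 >1
So |R|<1 on (-10.0000, 0).

left endpoint -10.0000.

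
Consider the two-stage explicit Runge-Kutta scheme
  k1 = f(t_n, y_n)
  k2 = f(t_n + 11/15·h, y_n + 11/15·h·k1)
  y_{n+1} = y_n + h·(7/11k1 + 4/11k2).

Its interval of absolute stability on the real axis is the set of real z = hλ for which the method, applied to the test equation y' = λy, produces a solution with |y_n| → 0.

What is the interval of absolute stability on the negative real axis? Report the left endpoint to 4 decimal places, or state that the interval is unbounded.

z∈(-3.7500,0).

Test eqn y'=λy, z=hλ:
  k1=λy_n ⇒ h·k1=z·y_n;  k2=λ(1+11/15z)y_n ⇒ h·k2=z(1+11/15z)y_n
  y_{n+1}/y_n = 1 + 7/11z + 4/11z(1+11/15z) = 1 + z + 4/15z²
  ⇒ R(z) = 1 + z + 4/15z².

Solve |R(x)|<1 on ℝ⁻.
x=-1.73: |R|=0.0681
R=1: x+4/15x²=0 ⇒ x=−15/4=-3.7500; min R=1−1/(4·4/15)=0.0625>−1
Confirm numerically:
  x=-3.366: |R|=0.65532 <1
  x=-3.345: |R|=0.63874 <1
  x=-3.271: |R|=0.58218 <1
  x=-2.661: |R|=0.22725 <1
  x=-4.212: |R|=1.51892 >1
  x=-3.842: |R|=1.09426 >1
Interval (-3.7500, 0).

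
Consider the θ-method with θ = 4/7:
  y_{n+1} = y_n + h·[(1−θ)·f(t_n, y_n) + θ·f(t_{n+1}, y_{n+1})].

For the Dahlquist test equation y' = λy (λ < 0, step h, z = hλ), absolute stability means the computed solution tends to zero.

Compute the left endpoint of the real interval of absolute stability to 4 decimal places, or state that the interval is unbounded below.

unbounded; (−∞, 0).

With y'=λy (z=hλ):
  y_{n+1} = y_n + z·[3/7·y_n + 4/7·y_{n+1}] ⇒ (1 − 4/7z)y_{n+1} = (1 + 3/7z)y_n
  R(z) = (1 + 3/7z)/(1 − 4/7z).

Find x<0 with |R(x)|<1.
x=-1.22: |R|=0.2811
x=-2: |R|=0.0667
x=-10: |R|=0.4894
x=-100: |R|=0.7199
θ=4/7≥1/2 ⇒ |1+3/7x|<|1−4/7x| ∀x<0 ⇒ stable on all of ℝ⁻.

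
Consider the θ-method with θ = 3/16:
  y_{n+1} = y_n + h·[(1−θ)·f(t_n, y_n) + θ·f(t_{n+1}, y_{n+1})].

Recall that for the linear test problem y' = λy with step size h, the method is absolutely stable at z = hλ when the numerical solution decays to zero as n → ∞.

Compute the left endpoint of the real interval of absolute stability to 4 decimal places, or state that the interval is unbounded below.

Test eqn y'=λy, z=hλ:
  y_{n+1} = y_n + z·[13/16·y_n + 3/16·y_{n+1}] ⇒ (1 − 3/16z)y_{n+1} = (1 + 13/16z)y_n
  R(z) = (1 + 13/16z)/(1 − 3/16z).

Boundary: |R(x)|=1, x<0.
x=-0.9: |R|=0.2299
R=−1: 1+13/16x = −1+3/16x ⇒ -5/8x=2 ⇒ x=2/(-5/8)=-3.2000
Confirm numerically:
  x=-3.109: |R|=0.96407 <1
  x=-2.652: |R|=0.77125 <1
  x=-2.568: |R|=0.73338 <1
  x=-2.564: |R|=0.73155 <1
  x=-3.704: |R|=1.18590 >1
  x=-3.380: |R|=1.06886 >1
So |R|<1 on (-3.2000, 0).

z* = -3.2000.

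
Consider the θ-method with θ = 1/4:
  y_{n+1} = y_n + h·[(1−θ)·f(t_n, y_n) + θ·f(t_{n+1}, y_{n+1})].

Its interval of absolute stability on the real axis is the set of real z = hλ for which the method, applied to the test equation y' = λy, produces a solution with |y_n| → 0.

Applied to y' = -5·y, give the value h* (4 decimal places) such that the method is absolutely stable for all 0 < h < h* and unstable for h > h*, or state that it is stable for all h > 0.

(-4.0000,0); λ=-5 ⇒ h* = (4)/5 = 0.8000.

Set f=λy, z=hλ:
  y_{n+1} = y_n + z·[3/4·y_n + 1/4·y_{n+1}] ⇒ (1 − 1/4z)y_{n+1} = (1 + 3/4z)y_n
  ⇒ R(z) = (1 + 3/4z)/(1 − 1/4z).

Find x<0 with |R(x)|<1.
x=-1.19: |R|=0.0829
R=−1: 1+3/4x = −1+1/4x ⇒ -1/2x=2 ⇒ x=2/(-1/2)=-4.0000
Confirm numerically:
  x=-3.647: |R|=0.90768 <1
  x=-3.534: |R|=0.87629 <1
  x=-2.390: |R|=0.49609 <1
  x=-4.276: |R|=1.06670 >1
  x=-4.154: |R|=1.03777 >1
  x=-4.033: |R|=1.00822 >1
Interval (-4.0000, 0).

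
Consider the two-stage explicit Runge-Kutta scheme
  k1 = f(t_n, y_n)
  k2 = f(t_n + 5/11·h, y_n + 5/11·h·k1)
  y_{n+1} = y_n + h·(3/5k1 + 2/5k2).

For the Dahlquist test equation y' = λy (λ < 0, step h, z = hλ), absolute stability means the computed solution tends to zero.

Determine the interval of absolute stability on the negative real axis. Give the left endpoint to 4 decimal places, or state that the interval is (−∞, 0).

(-5.5000, 0).

On y'=λy, z=hλ:
  k1=λy_n ⇒ h·k1=z·y_n;  k2=λ(1+5/11z)y_n ⇒ h·k2=z(1+5/11z)y_n
  y_{n+1}/y_n = 1 + 3/5z + 2/5z(1+5/11z) = 1 + z + 2/11z²
  R(z) = 1 + z + 2/11z².

Need |R(x)|<1, x<0.
x=-1.16: |R|=0.0847
R=1: x+2/11x²=0 ⇒ x=−11/2=-5.5000; min R=1−1/(4·2/11)=-0.3750>−1
Confirm numerically:
  x=-4.765: |R|=0.36322 <1
  x=-3.362: |R|=0.30690 <1
  x=-2.889: |R|=0.37149 <1
  x=-2.684: |R|=0.37421 <1
  x=-6.024: |R|=1.57392 >1
  x=-5.662: |R|=1.16677 >1
So |R|<1 on (-5.5000, 0).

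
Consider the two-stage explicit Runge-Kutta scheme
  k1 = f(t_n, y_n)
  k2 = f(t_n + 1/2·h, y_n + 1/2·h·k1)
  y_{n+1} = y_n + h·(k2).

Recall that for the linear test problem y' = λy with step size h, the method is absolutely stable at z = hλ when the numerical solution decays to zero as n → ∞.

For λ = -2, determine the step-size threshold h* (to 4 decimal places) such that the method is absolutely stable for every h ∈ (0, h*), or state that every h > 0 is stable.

Test eqn y'=λy, z=hλ:
  k1=λy_n ⇒ h·k1=z·y_n;  k2=λ(1+1/2z)y_n ⇒ h·k2=z(1+1/2z)y_n
  y_{n+1}/y_n = 1 + z(1+1/2z) = 1 + z + 1/2z²
  ⇒ R(z) = 1 + z + 1/2z².

Boundary: |R(x)|=1, x<0.
x=-1.57: |R|=0.6624
R=1: x+1/2x²=0 ⇒ x=−2=-2.0000; min R=1−1/(4·1/2)=0.5000>−1
Confirm numerically:
  x=-1.706: |R|=0.74922 <1
  x=-1.493: |R|=0.62152 <1
  x=-0.982: |R|=0.50016 <1
  x=-0.837: |R|=0.51328 <1
  x=-2.540: |R|=1.68580 >1
  x=-2.076: |R|=1.07889 >1
  x=-2.054: |R|=1.05546 >1
So |R|<1 on (-2.0000, 0).

(-2.0000,0); λ=-2 ⇒ h* = (2)/2 = 1.0000.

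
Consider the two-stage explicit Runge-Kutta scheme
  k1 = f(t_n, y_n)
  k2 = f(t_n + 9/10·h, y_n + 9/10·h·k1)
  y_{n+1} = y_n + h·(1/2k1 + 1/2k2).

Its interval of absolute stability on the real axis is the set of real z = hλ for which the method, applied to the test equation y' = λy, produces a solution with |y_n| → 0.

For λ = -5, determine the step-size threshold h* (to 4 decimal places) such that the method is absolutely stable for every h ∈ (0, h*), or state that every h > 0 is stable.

Test eqn y'=λy, z=hλ:
  k1=λy_n ⇒ h·k1=z·y_n;  k2=λ(1+9/10z)y_n ⇒ h·k2=z(1+9/10z)y_n
  y_{n+1}/y_n = 1 + 1/2z + 1/2z(1+9/10z) = 1 + z + 9/20z²
  so R(z) = 1 + z + 9/20z².

Need |R(x)|<1, x<0.
x=-0.49: |R|=0.6180
R=1: x+9/20x²=0 ⇒ x=−20/9=-2.2222; min R=1−1/(4·9/20)=0.4444>−1
Confirm numerically:
  x=-2.043: |R|=0.83523 <1
  x=-1.764: |R|=0.63626 <1
  x=-1.697: |R|=0.59891 <1
  x=-1.577: |R|=0.54212 <1
  x=-2.675: |R|=1.54503 >1
  x=-2.510: |R|=1.32504 >1
Interval (-2.2222, 0).

(-2.2222,0); λ=-5 ⇒ h* = (20/9)/5 = 0.4444.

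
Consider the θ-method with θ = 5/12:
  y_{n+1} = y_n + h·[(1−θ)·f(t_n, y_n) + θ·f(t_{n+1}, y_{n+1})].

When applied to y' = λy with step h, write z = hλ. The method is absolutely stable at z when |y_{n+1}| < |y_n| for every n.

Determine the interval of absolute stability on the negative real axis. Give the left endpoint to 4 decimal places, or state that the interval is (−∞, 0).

z∈(-12.0000,0).

With y'=λy (z=hλ):
  y_{n+1} = y_n + z·[7/12·y_n + 5/12·y_{n+1}] ⇒ (1 − 5/12z)y_{n+1} = (1 + 7/12z)y_n
  Hence R(z) = (1 + 7/12z)/(1 − 5/12z).

Need |R(x)|<1, x<0.
x=-1.78: |R|=0.0220
R=−1: 1+7/12x = −1+5/12x ⇒ -1/6x=2 ⇒ x=2/(-1/6)=-12.0000
Confirm numerically:
  x=-11.925: |R|=0.99791 <1
  x=-8.506: |R|=0.87185 <1
  x=-7.060: |R|=0.79112 <1
  x=-5.848: |R|=0.70165 <1
  x=-12.143: |R|=1.00393 >1
  x=-12.116: |R|=1.00320 >1
  x=-12.082: |R|=1.00226 >1
So |R|<1 on (-12.0000, 0).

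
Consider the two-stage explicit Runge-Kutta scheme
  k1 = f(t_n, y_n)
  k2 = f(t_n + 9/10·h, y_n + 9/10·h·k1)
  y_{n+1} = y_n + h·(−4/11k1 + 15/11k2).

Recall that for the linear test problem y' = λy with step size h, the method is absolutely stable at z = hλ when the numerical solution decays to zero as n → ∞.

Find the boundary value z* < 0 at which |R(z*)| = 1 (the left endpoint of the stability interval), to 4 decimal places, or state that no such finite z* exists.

On y'=λy, z=hλ:
  k1=λy_n ⇒ h·k1=z·y_n;  k2=λ(1+9/10z)y_n ⇒ h·k2=z(1+9/10z)y_n
  y_{n+1}/y_n = 1 − 4/11z + 15/11z(1+9/10z) = 1 + z + 27/22z²
  Hence R(z) = 1 + z + 27/22z².

Solve |R(x)|<1 on ℝ⁻.
x=-1.33: |R|=1.8409
R=1: x+27/22x²=0 ⇒ x=−22/27=-0.8148; min R=1−1/(4·27/22)=0.7963>−1
Confirm numerically:
  x=-0.787: |R|=0.97313 <1
  x=-0.691: |R|=0.89500 <1
  x=-0.382: |R|=0.79709 <1
  x=-0.339: |R|=0.80204 <1
  x=-1.009: |R|=1.24046 >1
  x=-0.963: |R|=1.17513 >1
  x=-0.892: |R|=1.08450 >1
Stable set (-0.8148, 0).

left endpoint -0.8148.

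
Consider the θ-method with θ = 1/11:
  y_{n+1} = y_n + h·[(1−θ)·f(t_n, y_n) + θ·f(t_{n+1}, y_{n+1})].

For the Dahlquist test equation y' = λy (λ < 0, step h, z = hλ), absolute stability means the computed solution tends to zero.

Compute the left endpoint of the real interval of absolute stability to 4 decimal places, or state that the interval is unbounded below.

On y'=λy, z=hλ:
  y_{n+1} = y_n + z·[10/11·y_n + 1/11·y_{n+1}] ⇒ (1 − 1/11z)y_{n+1} = (1 + 10/11z)y_n
  Hence R(z) = (1 + 10/11z)/(1 − 1/11z).

Find x<0 with |R(x)|<1.
x=-1.02: |R|=0.0666
R=−1: 1+10/11x = −1+1/11x ⇒ -9/11x=2 ⇒ x=2/(-9/11)=-2.4444
Confirm numerically:
  x=-2.245: |R|=0.86448 <1
  x=-2.086: |R|=0.75348 <1
  x=-1.834: |R|=0.57192 <1
  x=-2.990: |R|=1.35096 >1
  x=-2.872: |R|=1.27739 >1
  x=-2.470: |R|=1.01707 >1
Stable set (-2.4444, 0).

z* = -2.4444.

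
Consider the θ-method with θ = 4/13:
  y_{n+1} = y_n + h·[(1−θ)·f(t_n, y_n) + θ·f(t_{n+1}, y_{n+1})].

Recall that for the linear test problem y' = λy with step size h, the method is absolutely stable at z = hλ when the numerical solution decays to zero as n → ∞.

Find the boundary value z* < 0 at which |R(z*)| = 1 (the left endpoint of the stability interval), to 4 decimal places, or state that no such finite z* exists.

On y'=λy, z=hλ:
  y_{n+1} = y_n + z·[9/13·y_n + 4/13·y_{n+1}] ⇒ (1 − 4/13z)y_{n+1} = (1 + 9/13z)y_n
  ⇒ R(z) = (1 + 9/13z)/(1 − 4/13z).

Solve |R(x)|<1 on ℝ⁻.
x=-0.98: |R|=0.2470
R=−1: 1+9/13x = −1+4/13x ⇒ -5/13x=2 ⇒ x=2/(-5/13)=-5.2000
Confirm numerically:
  x=-5.097: |R|=0.98458 <1
  x=-4.304: |R|=0.85173 <1
  x=-2.651: |R|=0.46005 <1
  x=-5.508: |R|=1.04396 >1
  x=-5.465: |R|=1.03801 >1
  x=-5.461: |R|=1.03745 >1
Stable set (-5.2000, 0).

z* = -5.2000.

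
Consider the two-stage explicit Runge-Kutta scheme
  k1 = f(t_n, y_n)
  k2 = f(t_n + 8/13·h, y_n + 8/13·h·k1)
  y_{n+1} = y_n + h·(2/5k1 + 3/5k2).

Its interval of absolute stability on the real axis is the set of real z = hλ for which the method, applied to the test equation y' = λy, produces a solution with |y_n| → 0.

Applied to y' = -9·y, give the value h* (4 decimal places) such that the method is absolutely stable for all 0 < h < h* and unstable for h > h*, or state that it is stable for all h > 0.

On y'=λy, z=hλ:
  k1=λy_n ⇒ h·k1=z·y_n;  k2=λ(1+8/13z)y_n ⇒ h·k2=z(1+8/13z)y_n
  y_{n+1}/y_n = 1 + 2/5z + 3/5z(1+8/13z) = 1 + z + 24/65z²
  ⇒ R(z) = 1 + z + 24/65z².

Need |R(x)|<1, x<0.
x=-1.12: |R|=0.3432
R=1: x+24/65x²=0 ⇒ x=−65/24=-2.7083; min R=1−1/(4·24/65)=0.3229>−1
Confirm numerically:
  x=-2.482: |R|=0.79258 <1
  x=-2.223: |R|=0.60164 <1
  x=-1.978: |R|=0.46661 <1
  x=-1.230: |R|=0.32861 <1
  x=-3.262: |R|=1.66685 >1
  x=-3.251: |R|=1.65140 >1
  x=-3.018: |R|=1.34507 >1
Interval (-2.7083, 0).

(-2.7083,0); λ=-9 ⇒ h* = (65/24)/9 = 0.3009.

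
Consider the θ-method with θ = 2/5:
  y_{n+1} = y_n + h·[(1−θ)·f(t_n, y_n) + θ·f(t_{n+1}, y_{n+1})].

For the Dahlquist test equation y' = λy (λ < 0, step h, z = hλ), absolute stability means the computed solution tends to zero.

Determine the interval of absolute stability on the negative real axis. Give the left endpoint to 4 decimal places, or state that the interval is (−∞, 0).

Test eqn y'=λy, z=hλ:
  y_{n+1} = y_n + z·[3/5·y_n + 2/5·y_{n+1}] ⇒ (1 − 2/5z)y_{n+1} = (1 + 3/5z)y_n
  Hence R(z) = (1 + 3/5z)/(1 − 2/5z).

Need |R(x)|<1, x<0.
x=-0.91: |R|=0.3328
R=−1: 1+3/5x = −1+2/5x ⇒ -1/5x=2 ⇒ x=2/(-1/5)=-10.0000
Confirm numerically:
  x=-9.504: |R|=0.97934 <1
  x=-8.417: |R|=0.92750 <1
  x=-5.788: |R|=0.74590 <1
  x=-10.416: |R|=1.01610 >1
  x=-10.368: |R|=1.01430 >1
  x=-10.275: |R|=1.01076 >1
Stable set (-10.0000, 0).

z∈(-10.0000,0).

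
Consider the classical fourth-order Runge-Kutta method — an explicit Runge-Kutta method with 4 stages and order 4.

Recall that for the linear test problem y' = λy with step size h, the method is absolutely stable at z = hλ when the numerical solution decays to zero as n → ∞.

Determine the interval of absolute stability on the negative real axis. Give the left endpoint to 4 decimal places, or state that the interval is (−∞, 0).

On y'=λy, z=hλ:
  order 4, 4-stage ⇒ R(z)=1+z+z^2/2+z^3/6+z^4/24
  (e.g. R(-1.36)=0.28810, |R|=0.28810)

Need |R(x)|<1, x<0.
x=-1.36: |R|=0.2881
|R(-2.36)|=0.5266 |R(-1.94)|=0.3151 |R(-1.11)|=0.3414
Bisect:
  x_lo=-3.3266 |R|=2.1737  x_hi=-0.1167 |R|=0.8898
  mid=-1.72167 |R|=0.27595 →hi
  mid=-2.52415 |R|=0.67256 →hi
  mid=-2.92539 |R|=1.23259 →lo
  mid=-2.72477 |R|=0.91251 →hi
  mid=-2.82508 |R|=1.06165 →lo
  mid=-2.77492 |R|=0.98447 →hi
  mid=-2.80000 |R|=1.02240 →lo
  ...
  [-2.78530,-2.78511] ⇒ x*=-2.7853
Interval (-2.7853, 0).

(-2.7853, 0).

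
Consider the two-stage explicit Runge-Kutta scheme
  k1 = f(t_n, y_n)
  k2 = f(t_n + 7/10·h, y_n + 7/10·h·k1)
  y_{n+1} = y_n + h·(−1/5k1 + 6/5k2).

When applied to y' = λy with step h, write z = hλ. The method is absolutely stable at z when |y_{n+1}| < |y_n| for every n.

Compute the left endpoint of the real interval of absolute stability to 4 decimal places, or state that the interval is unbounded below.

left endpoint -1.1905.

Set f=λy, z=hλ:
  k1=λy_n ⇒ h·k1=z·y_n;  k2=λ(1+7/10z)y_n ⇒ h·k2=z(1+7/10z)y_n
  y_{n+1}/y_n = 1 − 1/5z + 6/5z(1+7/10z) = 1 + z + 21/25z²
  Hence R(z) = 1 + z + 21/25z².

Need |R(x)|<1, x<0.
x=-0.83: |R|=0.7487
R=1: x+21/25x²=0 ⇒ x=−25/21=-1.1905; min R=1−1/(4·21/25)=0.7024>−1
Confirm numerically:
  x=-1.134: |R|=0.94620 <1
  x=-0.993: |R|=0.83528 <1
  x=-0.969: |R|=0.81973 <1
  x=-0.746: |R|=0.72147 <1
  x=-1.706: |R|=1.73877 >1
  x=-1.537: |R|=1.44739 >1
Stable set (-1.1905, 0).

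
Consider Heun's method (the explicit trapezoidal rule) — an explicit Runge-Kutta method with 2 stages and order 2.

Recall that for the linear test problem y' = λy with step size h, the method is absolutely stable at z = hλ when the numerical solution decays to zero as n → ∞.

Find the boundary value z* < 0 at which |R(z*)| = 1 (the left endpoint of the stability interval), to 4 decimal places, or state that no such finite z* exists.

left endpoint -2.0000.

Test eqn y'=λy, z=hλ:
  order 2, 2-stage ⇒ R(z)=1+z+z^2/2
  (e.g. R(-1.69)=0.73805, |R|=0.73805)

Solve |R(x)|<1 on ℝ⁻.
x=-1.69: |R|=0.7380
|R(-1.89)|=0.8960 |R(-1.37)|=0.5685 |R(-0.63)|=0.5684
Bisect:
  x_lo=-2.7308 |R|=1.9978  x_hi=-0.1830 |R|=0.8338
  mid=-1.45687 |R|=0.60436 →hi
  mid=-2.09382 |R|=1.09822 →lo
  mid=-1.77534 |R|=0.80058 →hi
  mid=-1.93458 |R|=0.93672 →hi
  mid=-2.01420 |R|=1.01430 →lo
  mid=-1.97439 |R|=0.97472 →hi
  mid=-1.99429 |R|=0.99431 →hi
  mid=-2.00425 |R|=1.00425 →lo
  ...
  [-2.00005,-1.99989] ⇒ x*=-2.0000
Stable set (-2.0000, 0).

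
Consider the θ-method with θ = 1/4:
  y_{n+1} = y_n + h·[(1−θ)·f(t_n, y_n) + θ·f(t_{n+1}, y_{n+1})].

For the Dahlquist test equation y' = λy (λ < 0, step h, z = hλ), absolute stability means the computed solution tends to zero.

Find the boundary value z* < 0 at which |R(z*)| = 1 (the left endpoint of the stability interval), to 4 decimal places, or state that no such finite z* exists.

left endpoint -4.0000.

Set f=λy, z=hλ:
  y_{n+1} = y_n + z·[3/4·y_n + 1/4·y_{n+1}] ⇒ (1 − 1/4z)y_{n+1} = (1 + 3/4z)y_n
  R(z) = (1 + 3/4z)/(1 − 1/4z).

Need |R(x)|<1, x<0.
x=-1.53: |R|=0.1067
R=−1: 1+3/4x = −1+1/4x ⇒ -1/2x=2 ⇒ x=2/(-1/2)=-4.0000
Confirm numerically:
  x=-3.451: |R|=0.85264 <1
  x=-3.302: |R|=0.80882 <1
  x=-2.285: |R|=0.45426 <1
  x=-4.294: |R|=1.07089 >1
  x=-4.193: |R|=1.04711 >1
So |R|<1 on (-4.0000, 0).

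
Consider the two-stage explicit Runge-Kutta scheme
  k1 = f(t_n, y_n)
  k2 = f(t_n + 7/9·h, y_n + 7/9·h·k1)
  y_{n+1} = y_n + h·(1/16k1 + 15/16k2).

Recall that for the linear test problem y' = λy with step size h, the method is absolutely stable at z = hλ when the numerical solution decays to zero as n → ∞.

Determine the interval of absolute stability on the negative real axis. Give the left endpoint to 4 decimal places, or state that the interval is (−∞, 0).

(-1.3714, 0).

On y'=λy, z=hλ:
  k1=λy_n ⇒ h·k1=z·y_n;  k2=λ(1+7/9z)y_n ⇒ h·k2=z(1+7/9z)y_n
  y_{n+1}/y_n = 1 + 1/16z + 15/16z(1+7/9z) = 1 + z + 35/48z²
  ⇒ R(z) = 1 + z + 35/48z².

Solve |R(x)|<1 on ℝ⁻.
x=-1.39: |R|=1.0188
R=1: x+35/48x²=0 ⇒ x=−48/35=-1.3714; min R=1−1/(4·35/48)=0.6571>−1
Confirm numerically:
  x=-1.102: |R|=0.78350 <1
  x=-1.096: |R|=0.77989 <1
  x=-0.582: |R|=0.66499 <1
  x=-1.735: |R|=1.45996 >1
  x=-1.723: |R|=1.44170 >1
So |R|<1 on (-1.3714, 0).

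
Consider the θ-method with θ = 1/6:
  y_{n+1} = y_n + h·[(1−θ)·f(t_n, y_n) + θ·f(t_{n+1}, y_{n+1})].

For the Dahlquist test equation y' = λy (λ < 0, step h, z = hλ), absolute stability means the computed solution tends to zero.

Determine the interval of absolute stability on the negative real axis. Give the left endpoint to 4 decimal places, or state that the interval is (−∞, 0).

(-3.0000, 0).

With y'=λy (z=hλ):
  y_{n+1} = y_n + z·[5/6·y_n + 1/6·y_{n+1}] ⇒ (1 − 1/6z)y_{n+1} = (1 + 5/6z)y_n
  R(z) = (1 + 5/6z)/(1 − 1/6z).

Solve |R(x)|<1 on ℝ⁻.
x=-0.93: |R|=0.1948
R=−1: 1+5/6x = −1+1/6x ⇒ -2/3x=2 ⇒ x=2/(-2/3)=-3.0000
Confirm numerically:
  x=-1.836: |R|=0.40582 <1
  x=-1.636: |R|=0.28549 <1
  x=-1.489: |R|=0.19295 <1
  x=-3.464: |R|=1.19611 >1
  x=-3.267: |R|=1.11525 >1
  x=-3.053: |R|=1.02342 >1
So |R|<1 on (-3.0000, 0).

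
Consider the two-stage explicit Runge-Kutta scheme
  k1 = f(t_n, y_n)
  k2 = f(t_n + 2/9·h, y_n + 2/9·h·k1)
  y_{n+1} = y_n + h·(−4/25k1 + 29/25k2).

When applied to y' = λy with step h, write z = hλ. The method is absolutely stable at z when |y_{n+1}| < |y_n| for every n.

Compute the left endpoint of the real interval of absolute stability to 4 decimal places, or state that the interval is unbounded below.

Test eqn y'=λy, z=hλ:
  k1=λy_n ⇒ h·k1=z·y_n;  k2=λ(1+2/9z)y_n ⇒ h·k2=z(1+2/9z)y_n
  y_{n+1}/y_n = 1 − 4/25z + 29/25z(1+2/9z) = 1 + z + 58/225z²
  so R(z) = 1 + z + 58/225z².

Need |R(x)|<1, x<0.
x=-1.32: |R|=0.1292
R=1: x+58/225x²=0 ⇒ x=−225/58=-3.8793; min R=1−1/(4·58/225)=0.0302>−1
Confirm numerically:
  x=-3.292: |R|=0.50161 <1
  x=-3.269: |R|=0.48571 <1
  x=-2.217: |R|=0.05000 <1
  x=-1.640: |R|=0.05332 <1
  x=-4.315: |R|=1.48462 >1
  x=-3.933: |R|=1.05443 >1
  x=-3.926: |R|=1.04725 >1
So |R|<1 on (-3.8793, 0).

left endpoint -3.8793.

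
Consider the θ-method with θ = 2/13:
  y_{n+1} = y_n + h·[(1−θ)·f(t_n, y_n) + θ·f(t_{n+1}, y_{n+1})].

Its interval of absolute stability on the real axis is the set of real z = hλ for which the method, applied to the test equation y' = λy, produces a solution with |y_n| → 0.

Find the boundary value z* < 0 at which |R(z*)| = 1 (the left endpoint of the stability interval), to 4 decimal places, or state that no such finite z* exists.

With y'=λy (z=hλ):
  y_{n+1} = y_n + z·[11/13·y_n + 2/13·y_{n+1}] ⇒ (1 − 2/13z)y_{n+1} = (1 + 11/13z)y_n
  R(z) = (1 + 11/13z)/(1 − 2/13z).

Find x<0 with |R(x)|<1.
x=-0.63: |R|=0.4257
R=−1: 1+11/13x = −1+2/13x ⇒ -9/13x=2 ⇒ x=2/(-9/13)=-2.8889
Confirm numerically:
  x=-2.463: |R|=0.78618 <1
  x=-1.781: |R|=0.39796 <1
  x=-1.518: |R|=0.23061 <1
  x=-3.297: |R|=1.18746 >1
  x=-3.224: |R|=1.15508 >1
Stable set (-2.8889, 0).

z* = -2.8889.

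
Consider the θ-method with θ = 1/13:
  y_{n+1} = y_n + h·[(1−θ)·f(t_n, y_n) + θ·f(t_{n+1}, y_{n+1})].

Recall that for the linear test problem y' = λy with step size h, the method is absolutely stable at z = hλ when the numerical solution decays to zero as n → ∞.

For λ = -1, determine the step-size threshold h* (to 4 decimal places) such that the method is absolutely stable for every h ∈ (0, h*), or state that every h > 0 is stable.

(-2.3636,0); λ=-1 ⇒ h* = (26/11)/1 = 2.3636.

With y'=λy (z=hλ):
  y_{n+1} = y_n + z·[12/13·y_n + 1/13·y_{n+1}] ⇒ (1 − 1/13z)y_{n+1} = (1 + 12/13z)y_n
  so R(z) = (1 + 12/13z)/(1 − 1/13z).

Need |R(x)|<1, x<0.
x=-0.98: |R|=0.0887
R=−1: 1+12/13x = −1+1/13x ⇒ -11/13x=2 ⇒ x=2/(-11/13)=-2.3636
Confirm numerically:
  x=-1.870: |R|=0.63484 <1
  x=-1.832: |R|=0.60572 <1
  x=-1.277: |R|=0.16278 <1
  x=-2.691: |R|=1.22949 >1
  x=-2.409: |R|=1.03238 >1
So |R|<1 on (-2.3636, 0).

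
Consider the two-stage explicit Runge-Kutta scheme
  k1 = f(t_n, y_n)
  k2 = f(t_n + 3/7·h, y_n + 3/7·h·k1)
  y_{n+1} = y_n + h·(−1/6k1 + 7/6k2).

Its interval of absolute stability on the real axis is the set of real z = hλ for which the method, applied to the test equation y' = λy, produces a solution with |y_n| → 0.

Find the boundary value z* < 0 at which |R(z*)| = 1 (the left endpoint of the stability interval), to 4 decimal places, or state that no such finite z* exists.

left endpoint -2.0000.

On y'=λy, z=hλ:
  k1=λy_n ⇒ h·k1=z·y_n;  k2=λ(1+3/7z)y_n ⇒ h·k2=z(1+3/7z)y_n
  y_{n+1}/y_n = 1 − 1/6z + 7/6z(1+3/7z) = 1 + z + 1/2z²
  ⇒ R(z) = 1 + z + 1/2z².

Solve |R(x)|<1 on ℝ⁻.
x=-0.81: |R|=0.5181
R=1: x+1/2x²=0 ⇒ x=−2=-2.0000; min R=1−1/(4·1/2)=0.5000>−1
Confirm numerically:
  x=-1.453: |R|=0.60260 <1
  x=-1.019: |R|=0.50018 <1
  x=-0.936: |R|=0.50205 <1
  x=-2.456: |R|=1.55997 >1
  x=-2.414: |R|=1.49970 >1
  x=-2.098: |R|=1.10280 >1
Stable set (-2.0000, 0).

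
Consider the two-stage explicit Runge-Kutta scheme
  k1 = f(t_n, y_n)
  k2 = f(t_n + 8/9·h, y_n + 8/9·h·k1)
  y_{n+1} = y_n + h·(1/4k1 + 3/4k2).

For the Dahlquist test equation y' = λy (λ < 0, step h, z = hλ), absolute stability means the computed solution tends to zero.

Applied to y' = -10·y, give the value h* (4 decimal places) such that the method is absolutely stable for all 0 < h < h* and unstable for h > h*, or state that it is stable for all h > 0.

(-1.5000,0); λ=-10 ⇒ h* = (3/2)/10 = 0.1500.

Set f=λy, z=hλ:
  k1=λy_n ⇒ h·k1=z·y_n;  k2=λ(1+8/9z)y_n ⇒ h·k2=z(1+8/9z)y_n
  y_{n+1}/y_n = 1 + 1/4z + 3/4z(1+8/9z) = 1 + z + 2/3z²
  so R(z) = 1 + z + 2/3z².

Need |R(x)|<1, x<0.
x=-1.25: |R|=0.7917
R=1: x+2/3x²=0 ⇒ x=−3/2=-1.5000; min R=1−1/(4·2/3)=0.6250>−1
Confirm numerically:
  x=-1.343: |R|=0.85943 <1
  x=-1.233: |R|=0.78053 <1
  x=-1.053: |R|=0.68621 <1
  x=-0.952: |R|=0.65220 <1
  x=-2.065: |R|=1.77782 >1
  x=-2.019: |R|=1.69857 >1
  x=-1.818: |R|=1.38542 >1
So |R|<1 on (-1.5000, 0).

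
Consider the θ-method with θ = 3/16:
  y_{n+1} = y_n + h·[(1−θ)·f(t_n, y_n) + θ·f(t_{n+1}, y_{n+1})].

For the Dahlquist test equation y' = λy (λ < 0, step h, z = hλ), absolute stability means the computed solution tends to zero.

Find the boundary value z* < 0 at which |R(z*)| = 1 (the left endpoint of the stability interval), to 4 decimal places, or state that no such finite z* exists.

left endpoint -3.2000.

Test eqn y'=λy, z=hλ:
  y_{n+1} = y_n + z·[13/16·y_n + 3/16·y_{n+1}] ⇒ (1 − 3/16z)y_{n+1} = (1 + 13/16z)y_n
  R(z) = (1 + 13/16z)/(1 − 3/16z).

Solve |R(x)|<1 on ℝ⁻.
x=-0.89: |R|=0.2373
R=−1: 1+13/16x = −1+3/16x ⇒ -5/8x=2 ⇒ x=2/(-5/8)=-3.2000
Confirm numerically:
  x=-2.150: |R|=0.53229 <1
  x=-1.999: |R|=0.45402 <1
  x=-1.392: |R|=0.10389 <1
  x=-1.288: |R|=0.03745 <1
  x=-3.718: |R|=1.19076 >1
  x=-3.704: |R|=1.18590 >1
  x=-3.696: |R|=1.18311 >1
Stable set (-3.2000, 0).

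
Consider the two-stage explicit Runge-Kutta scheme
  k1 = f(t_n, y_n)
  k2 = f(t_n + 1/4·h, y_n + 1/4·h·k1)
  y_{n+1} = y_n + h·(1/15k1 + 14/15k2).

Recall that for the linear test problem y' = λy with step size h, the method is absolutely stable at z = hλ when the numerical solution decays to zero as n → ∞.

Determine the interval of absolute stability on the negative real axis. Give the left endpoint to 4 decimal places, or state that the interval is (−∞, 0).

With y'=λy (z=hλ):
  k1=λy_n ⇒ h·k1=z·y_n;  k2=λ(1+1/4z)y_n ⇒ h·k2=z(1+1/4z)y_n
  y_{n+1}/y_n = 1 + 1/15z + 14/15z(1+1/4z) = 1 + z + 7/30z²
  Hence R(z) = 1 + z + 7/30z².

Find x<0 with |R(x)|<1.
x=-0.56: |R|=0.5132
R=1: x+7/30x²=0 ⇒ x=−30/7=-4.2857; min R=1−1/(4·7/30)=-0.0714>−1
Confirm numerically:
  x=-3.434: |R|=0.31755 <1
  x=-2.647: |R|=0.01212 <1
  x=-2.599: |R|=0.02288 <1
  x=-2.414: |R|=0.05427 <1
  x=-4.672: |R|=1.42110 >1
  x=-4.324: |R|=1.03863 >1
Interval (-4.2857, 0).

(-4.2857, 0).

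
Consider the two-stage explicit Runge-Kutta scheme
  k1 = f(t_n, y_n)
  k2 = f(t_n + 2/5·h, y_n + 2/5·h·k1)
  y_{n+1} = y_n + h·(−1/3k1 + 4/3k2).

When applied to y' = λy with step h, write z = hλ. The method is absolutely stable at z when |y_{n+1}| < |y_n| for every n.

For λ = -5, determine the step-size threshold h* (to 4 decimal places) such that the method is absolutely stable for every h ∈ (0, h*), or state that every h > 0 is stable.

(-1.8750,0); λ=-5 ⇒ h* = (15/8)/5 = 0.3750.

Test eqn y'=λy, z=hλ:
  k1=λy_n ⇒ h·k1=z·y_n;  k2=λ(1+2/5z)y_n ⇒ h·k2=z(1+2/5z)y_n
  y_{n+1}/y_n = 1 − 1/3z + 4/3z(1+2/5z) = 1 + z + 8/15z²
  R(z) = 1 + z + 8/15z².

Solve |R(x)|<1 on ℝ⁻.
x=-1.53: |R|=0.7185
R=1: x+8/15x²=0 ⇒ x=−15/8=-1.8750; min R=1−1/(4·8/15)=0.5312>−1
Confirm numerically:
  x=-1.430: |R|=0.66061 <1
  x=-1.245: |R|=0.58168 <1
  x=-0.814: |R|=0.53938 <1
  x=-2.323: |R|=1.55504 >1
  x=-2.045: |R|=1.18541 >1
  x=-2.019: |R|=1.15506 >1
Stable set (-1.8750, 0).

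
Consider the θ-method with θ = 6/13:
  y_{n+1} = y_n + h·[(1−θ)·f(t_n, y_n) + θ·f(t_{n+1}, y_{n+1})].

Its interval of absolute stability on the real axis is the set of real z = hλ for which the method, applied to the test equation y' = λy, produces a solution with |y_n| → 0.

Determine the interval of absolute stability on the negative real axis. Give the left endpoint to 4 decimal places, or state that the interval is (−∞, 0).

z∈(-26.0000,0).

Set f=λy, z=hλ:
  y_{n+1} = y_n + z·[7/13·y_n + 6/13·y_{n+1}] ⇒ (1 − 6/13z)y_{n+1} = (1 + 7/13z)y_n
  R(z) = (1 + 7/13z)/(1 − 6/13z).

Need |R(x)|<1, x<0.
x=-0.73: |R|=0.4540
R=−1: 1+7/13x = −1+6/13x ⇒ -1/13x=2 ⇒ x=2/(-1/13)=-26.0000
Confirm numerically:
  x=-25.235: |R|=0.99535 <1
  x=-24.386: |R|=0.98987 <1
  x=-18.284: |R|=0.93712 <1
  x=-13.348: |R|=0.86409 <1
  x=-26.598: |R|=1.00346 >1
  x=-26.553: |R|=1.00321 >1
  x=-26.512: |R|=1.00298 >1
So |R|<1 on (-26.0000, 0).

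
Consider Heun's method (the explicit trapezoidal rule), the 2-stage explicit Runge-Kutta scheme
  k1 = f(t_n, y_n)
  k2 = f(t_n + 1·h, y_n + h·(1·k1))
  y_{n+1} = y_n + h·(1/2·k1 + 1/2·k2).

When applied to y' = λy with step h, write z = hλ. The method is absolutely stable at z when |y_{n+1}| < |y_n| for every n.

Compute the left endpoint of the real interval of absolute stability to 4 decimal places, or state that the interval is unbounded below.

z* = -2.0000.

Set f=λy, z=hλ:
  order 2, 2-stage ⇒ R(z)=1+z+z^2/2
  (e.g. R(-1.66)=0.71780, |R|=0.71780)

Boundary: |R(x)|=1, x<0.
x=-1.66: |R|=0.7178
|R(-1.61)|=0.6861 |R(-0.6)|=0.5800 |R(-0.5)|=0.6250
Bisect:
  x_lo=-2.6669 |R|=1.8893  x_hi=-0.2706 |R|=0.7660
  mid=-1.46877 |R|=0.60987 →hi
  mid=-2.06784 |R|=1.07014 →lo
  mid=-1.76831 |R|=0.79515 →hi
  mid=-1.91807 |R|=0.92143 →hi
  mid=-1.99296 |R|=0.99298 →hi
  mid=-2.03040 |R|=1.03086 →lo
  mid=-2.01168 |R|=1.01175 →lo
  mid=-2.00232 |R|=1.00232 →lo
  ...
  [-2.00012,-1.99998] ⇒ x*=-2.0000
Interval (-2.0000, 0).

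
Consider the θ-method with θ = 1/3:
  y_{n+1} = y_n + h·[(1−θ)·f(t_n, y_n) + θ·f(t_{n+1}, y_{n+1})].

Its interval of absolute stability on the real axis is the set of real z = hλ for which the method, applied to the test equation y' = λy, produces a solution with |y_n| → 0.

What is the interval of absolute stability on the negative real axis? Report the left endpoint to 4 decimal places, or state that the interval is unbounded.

Set f=λy, z=hλ:
  y_{n+1} = y_n + z·[2/3·y_n + 1/3·y_{n+1}] ⇒ (1 − 1/3z)y_{n+1} = (1 + 2/3z)y_n
  Hence R(z) = (1 + 2/3z)/(1 − 1/3z).

Find x<0 with |R(x)|<1.
x=-1.21: |R|=0.1378
R=−1: 1+2/3x = −1+1/3x ⇒ -1/3x=2 ⇒ x=2/(-1/3)=-6.0000
Confirm numerically:
  x=-5.377: |R|=0.92563 <1
  x=-5.242: |R|=0.90803 <1
  x=-4.920: |R|=0.86364 <1
  x=-4.583: |R|=0.81313 <1
  x=-6.502: |R|=1.05283 >1
  x=-6.376: |R|=1.04010 >1
So |R|<1 on (-6.0000, 0).

(-6.0000, 0).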